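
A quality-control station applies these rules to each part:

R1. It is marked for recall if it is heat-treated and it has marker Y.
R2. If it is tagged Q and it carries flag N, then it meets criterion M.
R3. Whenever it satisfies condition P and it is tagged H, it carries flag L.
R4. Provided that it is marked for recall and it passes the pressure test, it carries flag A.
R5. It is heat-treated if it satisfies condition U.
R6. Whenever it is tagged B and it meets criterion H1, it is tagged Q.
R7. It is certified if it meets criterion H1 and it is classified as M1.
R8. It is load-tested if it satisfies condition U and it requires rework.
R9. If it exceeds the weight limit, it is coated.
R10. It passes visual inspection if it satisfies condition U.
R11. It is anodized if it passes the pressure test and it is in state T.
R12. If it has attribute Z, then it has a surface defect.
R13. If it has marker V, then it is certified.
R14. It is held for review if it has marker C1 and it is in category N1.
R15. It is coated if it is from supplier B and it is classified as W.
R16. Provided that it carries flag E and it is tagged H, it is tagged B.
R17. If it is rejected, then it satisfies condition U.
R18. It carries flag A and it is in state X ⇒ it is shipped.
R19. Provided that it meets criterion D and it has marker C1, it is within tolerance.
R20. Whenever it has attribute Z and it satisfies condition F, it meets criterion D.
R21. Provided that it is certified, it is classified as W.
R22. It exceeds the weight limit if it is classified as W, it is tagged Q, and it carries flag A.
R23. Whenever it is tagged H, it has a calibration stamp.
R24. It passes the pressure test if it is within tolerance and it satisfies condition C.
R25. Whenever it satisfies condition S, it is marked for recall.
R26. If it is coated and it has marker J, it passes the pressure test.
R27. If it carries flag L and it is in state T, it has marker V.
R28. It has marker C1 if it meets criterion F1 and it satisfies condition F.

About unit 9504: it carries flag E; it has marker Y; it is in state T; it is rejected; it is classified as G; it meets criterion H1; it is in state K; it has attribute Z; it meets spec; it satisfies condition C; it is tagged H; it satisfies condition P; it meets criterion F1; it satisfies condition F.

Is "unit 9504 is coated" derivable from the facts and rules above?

By R3 (it satisfies condition P, it is tagged H): it carries flag L.
By R16 (it carries flag E, it is tagged H): it is tagged B.
By R17 (it is rejected): it satisfies condition U.
By R20 (it has attribute Z, it satisfies condition F): it meets criterion D.
By R27 (it carries flag L, it is in state T): it has marker V.
By R28 (it meets criterion F1, it satisfies condition F): it has marker C1.
By R5 (it satisfies condition U): it is heat-treated.
By R6 (it is tagged B, it meets criterion H1): it is tagged Q.
By R13 (it has marker V): it is certified.
By R19 (it meets criterion D, it has marker C1): it is within tolerance.
By R21 (it is certified): it is classified as W.
By R24 (it is within tolerance, it satisfies condition C): it passes the pressure test.
By R1 (it is heat-treated, it has marker Y): it is marked for recall.
By R4 (it is marked for recall, it passes the pressure test): it carries flag A.
By R22 (it is classified as W, it is tagged Q, it carries flag A): it exceeds the weight limit.
By R9 (it exceeds the weight limit): it is coated.

Yes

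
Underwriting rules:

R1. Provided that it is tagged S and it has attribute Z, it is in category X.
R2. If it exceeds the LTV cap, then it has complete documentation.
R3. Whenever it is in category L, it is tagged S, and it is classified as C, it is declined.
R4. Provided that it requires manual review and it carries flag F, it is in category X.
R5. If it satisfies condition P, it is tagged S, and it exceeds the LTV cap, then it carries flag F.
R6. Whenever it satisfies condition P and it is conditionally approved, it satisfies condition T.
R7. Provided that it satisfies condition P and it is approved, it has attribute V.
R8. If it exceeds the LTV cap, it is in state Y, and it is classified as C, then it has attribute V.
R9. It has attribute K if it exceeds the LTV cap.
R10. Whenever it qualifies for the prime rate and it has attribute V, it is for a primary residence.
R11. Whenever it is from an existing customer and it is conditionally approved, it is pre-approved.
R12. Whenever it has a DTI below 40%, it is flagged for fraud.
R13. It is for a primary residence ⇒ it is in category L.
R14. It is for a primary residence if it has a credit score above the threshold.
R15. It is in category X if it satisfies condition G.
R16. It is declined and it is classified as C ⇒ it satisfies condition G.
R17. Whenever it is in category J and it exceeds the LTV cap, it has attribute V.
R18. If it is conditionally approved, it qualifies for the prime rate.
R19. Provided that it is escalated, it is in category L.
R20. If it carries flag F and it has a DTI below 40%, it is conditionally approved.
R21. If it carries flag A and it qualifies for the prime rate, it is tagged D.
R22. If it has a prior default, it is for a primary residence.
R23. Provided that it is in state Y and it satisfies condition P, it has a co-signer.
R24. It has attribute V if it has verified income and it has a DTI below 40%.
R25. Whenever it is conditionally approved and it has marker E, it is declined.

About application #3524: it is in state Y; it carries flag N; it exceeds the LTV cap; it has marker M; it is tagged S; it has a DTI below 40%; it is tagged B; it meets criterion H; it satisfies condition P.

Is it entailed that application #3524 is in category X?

No

Forward chaining from the given facts derives: has complete documentation, carries flag F, has attribute K, is flagged for fraud, is conditionally approved, has a co-signer, satisfies condition T, qualifies for the prime rate.
Rules concluding "it is in category X": R1 needs "it has attribute Z"; R4 needs "it requires manual review"; R15 needs "it satisfies condition G" — none of these are established.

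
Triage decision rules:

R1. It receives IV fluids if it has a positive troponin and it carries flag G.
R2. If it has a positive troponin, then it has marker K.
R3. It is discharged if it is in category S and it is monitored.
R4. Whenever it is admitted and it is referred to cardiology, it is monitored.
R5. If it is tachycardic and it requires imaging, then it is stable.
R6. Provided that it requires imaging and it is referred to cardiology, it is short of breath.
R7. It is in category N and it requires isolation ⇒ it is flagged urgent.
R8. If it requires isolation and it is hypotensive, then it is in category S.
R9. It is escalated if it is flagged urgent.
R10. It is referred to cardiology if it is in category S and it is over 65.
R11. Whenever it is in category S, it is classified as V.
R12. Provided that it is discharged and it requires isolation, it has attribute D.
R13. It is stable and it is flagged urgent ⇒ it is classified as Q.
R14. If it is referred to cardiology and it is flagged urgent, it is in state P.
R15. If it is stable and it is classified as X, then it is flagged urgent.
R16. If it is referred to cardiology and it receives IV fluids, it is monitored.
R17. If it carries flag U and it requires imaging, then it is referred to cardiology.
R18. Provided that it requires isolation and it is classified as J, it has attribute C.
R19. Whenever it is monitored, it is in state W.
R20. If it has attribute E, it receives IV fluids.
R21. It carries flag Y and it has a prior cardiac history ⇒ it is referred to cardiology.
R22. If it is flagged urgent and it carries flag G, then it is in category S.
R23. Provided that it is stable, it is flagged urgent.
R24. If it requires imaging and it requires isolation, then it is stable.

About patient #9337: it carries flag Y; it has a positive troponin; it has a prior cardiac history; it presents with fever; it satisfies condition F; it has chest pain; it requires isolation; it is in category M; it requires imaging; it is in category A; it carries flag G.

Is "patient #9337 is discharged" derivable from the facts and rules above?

By R1 (it has a positive troponin, it carries flag G): it receives IV fluids.
By R21 (it carries flag Y, it has a prior cardiac history): it is referred to cardiology.
By R24 (it requires imaging, it requires isolation): it is stable.
By R16 (it is referred to cardiology, it receives IV fluids): it is monitored.
By R23 (it is stable): it is flagged urgent.
By R22 (it is flagged urgent, it carries flag G): it is in category S.
By R3 (it is in category S, it is monitored): it is discharged.

Yes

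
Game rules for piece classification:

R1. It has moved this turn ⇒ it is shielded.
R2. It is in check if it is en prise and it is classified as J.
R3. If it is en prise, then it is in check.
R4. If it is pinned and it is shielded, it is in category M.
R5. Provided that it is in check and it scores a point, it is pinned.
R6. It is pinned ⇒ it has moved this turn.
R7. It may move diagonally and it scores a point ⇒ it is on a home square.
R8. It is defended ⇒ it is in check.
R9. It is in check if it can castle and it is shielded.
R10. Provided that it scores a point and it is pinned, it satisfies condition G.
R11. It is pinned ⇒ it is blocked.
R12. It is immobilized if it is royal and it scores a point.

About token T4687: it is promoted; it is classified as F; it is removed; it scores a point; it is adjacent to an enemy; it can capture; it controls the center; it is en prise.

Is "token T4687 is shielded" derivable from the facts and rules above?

By R3 (it is en prise): it is in check.
By R5 (it is in check, it scores a point): it is pinned.
By R6 (it is pinned): it has moved this turn.
By R1 (it has moved this turn): it is shielded.

Yes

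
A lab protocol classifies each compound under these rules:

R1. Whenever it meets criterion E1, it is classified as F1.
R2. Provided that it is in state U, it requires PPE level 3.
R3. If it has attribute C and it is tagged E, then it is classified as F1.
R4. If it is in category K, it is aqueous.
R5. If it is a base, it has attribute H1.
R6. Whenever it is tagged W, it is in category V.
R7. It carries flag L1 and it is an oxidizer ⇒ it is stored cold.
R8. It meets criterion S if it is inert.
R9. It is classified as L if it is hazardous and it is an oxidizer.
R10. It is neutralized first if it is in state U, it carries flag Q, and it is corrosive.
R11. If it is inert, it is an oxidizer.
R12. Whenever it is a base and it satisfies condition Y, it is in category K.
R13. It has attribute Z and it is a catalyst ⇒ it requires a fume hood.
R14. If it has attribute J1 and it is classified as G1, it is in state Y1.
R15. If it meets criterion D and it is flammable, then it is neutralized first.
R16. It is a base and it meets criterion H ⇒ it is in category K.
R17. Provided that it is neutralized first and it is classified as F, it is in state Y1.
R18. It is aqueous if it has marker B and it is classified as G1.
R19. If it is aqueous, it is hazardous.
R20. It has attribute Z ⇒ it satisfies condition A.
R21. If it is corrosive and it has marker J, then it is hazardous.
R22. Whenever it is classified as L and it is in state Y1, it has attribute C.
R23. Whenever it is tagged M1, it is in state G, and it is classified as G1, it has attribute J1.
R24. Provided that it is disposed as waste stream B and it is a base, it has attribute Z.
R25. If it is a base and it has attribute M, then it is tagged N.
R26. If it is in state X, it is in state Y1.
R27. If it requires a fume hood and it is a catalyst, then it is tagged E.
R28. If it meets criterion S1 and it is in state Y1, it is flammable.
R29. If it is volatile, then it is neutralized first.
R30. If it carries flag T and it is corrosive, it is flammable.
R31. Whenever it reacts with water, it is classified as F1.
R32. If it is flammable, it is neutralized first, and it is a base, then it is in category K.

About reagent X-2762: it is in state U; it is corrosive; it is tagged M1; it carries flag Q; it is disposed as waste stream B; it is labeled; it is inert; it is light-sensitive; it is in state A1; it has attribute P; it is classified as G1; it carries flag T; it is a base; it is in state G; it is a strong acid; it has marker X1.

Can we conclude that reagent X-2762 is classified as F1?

Forward chaining from the given facts derives: requires PPE level 3, has attribute H1, meets criterion S, is neutralized first, is an oxidizer, has attribute J1, has attribute Z, is flammable, is in category K, is aqueous, is in state Y1, is hazardous, satisfies condition A, is classified as L, has attribute C.
Rules concluding "it is classified as F1": R1 needs "it meets criterion E1"; R3 needs "it is tagged E"; R31 needs "it reacts with water" — none of these are established.

No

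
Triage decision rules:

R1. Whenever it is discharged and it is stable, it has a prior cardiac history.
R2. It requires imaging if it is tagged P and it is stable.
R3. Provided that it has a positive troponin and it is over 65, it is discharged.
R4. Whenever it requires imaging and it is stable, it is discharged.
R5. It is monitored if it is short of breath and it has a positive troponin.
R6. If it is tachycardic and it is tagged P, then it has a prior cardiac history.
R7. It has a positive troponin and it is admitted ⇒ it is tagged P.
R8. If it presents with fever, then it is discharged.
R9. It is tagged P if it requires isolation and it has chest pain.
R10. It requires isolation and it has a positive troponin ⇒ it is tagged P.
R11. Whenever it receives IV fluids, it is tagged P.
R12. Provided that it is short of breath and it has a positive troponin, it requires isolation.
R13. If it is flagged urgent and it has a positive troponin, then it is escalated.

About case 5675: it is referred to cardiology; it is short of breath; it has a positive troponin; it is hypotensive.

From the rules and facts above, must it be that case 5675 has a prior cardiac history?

No

Forward chaining from the given facts derives: is monitored, requires isolation, is tagged P.
Rules concluding "it has a prior cardiac history": R1 needs "it is discharged"; R6 needs "it is tachycardic" — none of these are established.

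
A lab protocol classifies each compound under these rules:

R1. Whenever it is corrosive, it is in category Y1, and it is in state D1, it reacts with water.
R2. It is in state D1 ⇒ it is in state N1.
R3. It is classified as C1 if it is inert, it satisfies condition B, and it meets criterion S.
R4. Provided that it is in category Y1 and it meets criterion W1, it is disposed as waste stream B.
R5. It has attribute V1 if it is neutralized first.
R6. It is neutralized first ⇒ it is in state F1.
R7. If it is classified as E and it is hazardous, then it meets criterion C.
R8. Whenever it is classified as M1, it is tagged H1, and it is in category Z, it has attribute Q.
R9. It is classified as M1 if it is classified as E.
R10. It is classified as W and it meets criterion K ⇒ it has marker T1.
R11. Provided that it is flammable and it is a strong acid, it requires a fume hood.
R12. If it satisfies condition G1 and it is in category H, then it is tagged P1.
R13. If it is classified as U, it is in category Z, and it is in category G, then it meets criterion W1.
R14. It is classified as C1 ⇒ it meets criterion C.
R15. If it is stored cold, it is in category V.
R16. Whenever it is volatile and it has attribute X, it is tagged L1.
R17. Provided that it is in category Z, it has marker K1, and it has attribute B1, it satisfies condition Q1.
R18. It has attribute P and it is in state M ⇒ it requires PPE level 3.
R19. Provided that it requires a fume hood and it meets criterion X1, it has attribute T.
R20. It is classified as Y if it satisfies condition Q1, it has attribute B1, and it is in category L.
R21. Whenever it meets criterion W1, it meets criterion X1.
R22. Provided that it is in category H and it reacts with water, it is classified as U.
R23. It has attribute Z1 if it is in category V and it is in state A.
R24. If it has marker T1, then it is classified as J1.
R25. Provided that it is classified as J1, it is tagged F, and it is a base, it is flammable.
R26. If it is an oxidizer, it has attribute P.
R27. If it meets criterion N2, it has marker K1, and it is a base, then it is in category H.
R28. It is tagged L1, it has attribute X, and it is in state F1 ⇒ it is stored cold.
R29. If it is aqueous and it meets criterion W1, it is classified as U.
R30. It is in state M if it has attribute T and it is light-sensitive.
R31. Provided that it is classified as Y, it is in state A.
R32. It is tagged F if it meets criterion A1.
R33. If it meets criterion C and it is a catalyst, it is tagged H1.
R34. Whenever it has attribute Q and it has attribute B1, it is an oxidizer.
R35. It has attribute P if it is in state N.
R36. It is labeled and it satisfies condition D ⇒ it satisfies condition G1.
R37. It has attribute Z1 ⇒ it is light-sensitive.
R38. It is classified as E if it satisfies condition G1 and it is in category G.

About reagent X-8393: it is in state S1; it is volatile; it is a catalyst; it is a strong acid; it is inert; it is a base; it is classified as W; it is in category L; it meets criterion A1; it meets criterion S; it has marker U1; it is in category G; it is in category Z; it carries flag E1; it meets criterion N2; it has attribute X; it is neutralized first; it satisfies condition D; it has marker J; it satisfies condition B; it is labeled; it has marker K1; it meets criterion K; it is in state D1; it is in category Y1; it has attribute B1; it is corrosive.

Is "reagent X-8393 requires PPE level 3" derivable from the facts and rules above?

By R1 (it is corrosive, it is in category Y1, it is in state D1): it reacts with water.
By R3 (it is inert, it satisfies condition B, it meets criterion S): it is classified as C1.
By R6 (it is neutralized first): it is in state F1.
By R10 (it is classified as W, it meets criterion K): it has marker T1.
By R14 (it is classified as C1): it meets criterion C.
By R16 (it is volatile, it has attribute X): it is tagged L1.
By R17 (it is in category Z, it has marker K1, it has attribute B1): it satisfies condition Q1.
By R20 (it satisfies condition Q1, it has attribute B1, it is in category L): it is classified as Y.
By R24 (it has marker T1): it is classified as J1.
By R27 (it meets criterion N2, it has marker K1, it is a base): it is in category H.
By R28 (it is tagged L1, it has attribute X, it is in state F1): it is stored cold.
By R31 (it is classified as Y): it is in state A.
By R32 (it meets criterion A1): it is tagged F.
By R33 (it meets criterion C, it is a catalyst): it is tagged H1.
By R36 (it is labeled, it satisfies condition D): it satisfies condition G1.
By R38 (it satisfies condition G1, it is in category G): it is classified as E.
By R9 (it is classified as E): it is classified as M1.
By R15 (it is stored cold): it is in category V.
By R22 (it is in category H, it reacts with water): it is classified as U.
By R23 (it is in category V, it is in state A): it has attribute Z1.
By R25 (it is classified as J1, it is tagged F, it is a base): it is flammable.
By R37 (it has attribute Z1): it is light-sensitive.
By R8 (it is classified as M1, it is tagged H1, it is in category Z): it has attribute Q.
By R11 (it is flammable, it is a strong acid): it requires a fume hood.
By R13 (it is classified as U, it is in category Z, it is in category G): it meets criterion W1.
By R21 (it meets criterion W1): it meets criterion X1.
By R34 (it has attribute Q, it has attribute B1): it is an oxidizer.
By R19 (it requires a fume hood, it meets criterion X1): it has attribute T.
By R26 (it is an oxidizer): it has attribute P.
By R30 (it has attribute T, it is light-sensitive): it is in state M.
By R18 (it has attribute P, it is in state M): it requires PPE level 3.

Yes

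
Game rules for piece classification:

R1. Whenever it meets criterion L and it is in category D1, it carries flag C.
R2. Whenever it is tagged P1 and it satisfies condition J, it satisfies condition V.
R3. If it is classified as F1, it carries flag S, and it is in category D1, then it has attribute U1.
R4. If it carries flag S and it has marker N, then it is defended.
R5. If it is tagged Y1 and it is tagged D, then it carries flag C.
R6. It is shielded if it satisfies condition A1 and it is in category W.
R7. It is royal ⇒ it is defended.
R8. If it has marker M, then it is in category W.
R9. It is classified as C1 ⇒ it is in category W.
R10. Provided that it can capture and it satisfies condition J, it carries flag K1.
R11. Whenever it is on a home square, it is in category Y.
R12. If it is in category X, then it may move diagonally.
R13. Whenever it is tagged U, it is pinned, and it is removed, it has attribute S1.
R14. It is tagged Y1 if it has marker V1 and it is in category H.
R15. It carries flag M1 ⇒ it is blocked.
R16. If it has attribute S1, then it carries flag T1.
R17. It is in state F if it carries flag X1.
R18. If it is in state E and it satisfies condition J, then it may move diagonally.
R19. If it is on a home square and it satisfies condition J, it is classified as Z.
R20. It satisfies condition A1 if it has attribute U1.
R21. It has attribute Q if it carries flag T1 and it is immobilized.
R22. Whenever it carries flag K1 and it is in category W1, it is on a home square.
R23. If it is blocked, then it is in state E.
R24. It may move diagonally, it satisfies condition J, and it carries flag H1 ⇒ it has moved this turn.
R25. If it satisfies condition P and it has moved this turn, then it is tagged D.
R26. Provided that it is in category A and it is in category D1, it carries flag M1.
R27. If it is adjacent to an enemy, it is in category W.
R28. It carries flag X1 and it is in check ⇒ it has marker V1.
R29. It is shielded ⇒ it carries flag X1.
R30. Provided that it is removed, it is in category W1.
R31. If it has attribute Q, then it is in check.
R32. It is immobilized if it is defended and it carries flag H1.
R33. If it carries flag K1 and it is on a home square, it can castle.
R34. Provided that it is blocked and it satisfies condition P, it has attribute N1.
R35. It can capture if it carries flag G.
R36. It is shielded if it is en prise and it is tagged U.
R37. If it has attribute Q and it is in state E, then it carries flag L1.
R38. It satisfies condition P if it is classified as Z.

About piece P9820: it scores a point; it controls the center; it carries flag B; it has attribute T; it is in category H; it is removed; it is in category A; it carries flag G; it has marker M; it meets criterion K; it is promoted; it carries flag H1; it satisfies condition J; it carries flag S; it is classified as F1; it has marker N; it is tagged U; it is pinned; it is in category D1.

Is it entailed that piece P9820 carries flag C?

Yes

By R3 (it is classified as F1, it carries flag S, it is in category D1): it has attribute U1.
By R4 (it carries flag S, it has marker N): it is defended.
By R8 (it has marker M): it is in category W.
By R13 (it is tagged U, it is pinned, it is removed): it has attribute S1.
By R16 (it has attribute S1): it carries flag T1.
By R20 (it has attribute U1): it satisfies condition A1.
By R26 (it is in category A, it is in category D1): it carries flag M1.
By R30 (it is removed): it is in category W1.
By R32 (it is defended, it carries flag H1): it is immobilized.
By R35 (it carries flag G): it can capture.
By R6 (it satisfies condition A1, it is in category W): it is shielded.
By R10 (it can capture, it satisfies condition J): it carries flag K1.
By R15 (it carries flag M1): it is blocked.
By R21 (it carries flag T1, it is immobilized): it has attribute Q.
By R22 (it carries flag K1, it is in category W1): it is on a home square.
By R23 (it is blocked): it is in state E.
By R29 (it is shielded): it carries flag X1.
By R31 (it has attribute Q): it is in check.
By R18 (it is in state E, it satisfies condition J): it may move diagonally.
By R19 (it is on a home square, it satisfies condition J): it is classified as Z.
By R24 (it may move diagonally, it satisfies condition J, it carries flag H1): it has moved this turn.
By R28 (it carries flag X1, it is in check): it has marker V1.
By R38 (it is classified as Z): it satisfies condition P.
By R14 (it has marker V1, it is in category H): it is tagged Y1.
By R25 (it satisfies condition P, it has moved this turn): it is tagged D.
By R5 (it is tagged Y1, it is tagged D): it carries flag C.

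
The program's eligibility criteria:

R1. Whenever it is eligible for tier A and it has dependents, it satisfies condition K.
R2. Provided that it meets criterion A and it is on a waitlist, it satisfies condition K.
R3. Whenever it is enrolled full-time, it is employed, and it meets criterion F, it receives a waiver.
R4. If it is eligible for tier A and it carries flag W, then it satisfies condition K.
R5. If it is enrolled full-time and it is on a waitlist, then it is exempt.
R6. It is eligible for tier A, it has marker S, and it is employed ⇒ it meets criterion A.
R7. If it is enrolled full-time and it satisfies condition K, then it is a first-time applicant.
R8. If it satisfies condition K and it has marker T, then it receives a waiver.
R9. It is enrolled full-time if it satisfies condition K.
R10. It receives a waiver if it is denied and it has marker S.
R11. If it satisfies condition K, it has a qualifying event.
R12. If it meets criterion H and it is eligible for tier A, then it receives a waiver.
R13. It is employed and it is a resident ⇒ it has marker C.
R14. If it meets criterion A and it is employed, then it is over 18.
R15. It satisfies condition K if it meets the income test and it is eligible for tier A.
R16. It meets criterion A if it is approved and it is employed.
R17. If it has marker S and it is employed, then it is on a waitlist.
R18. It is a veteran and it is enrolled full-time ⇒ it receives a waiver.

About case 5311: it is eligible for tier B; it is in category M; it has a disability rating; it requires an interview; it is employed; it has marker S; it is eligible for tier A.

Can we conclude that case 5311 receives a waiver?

Forward chaining from the given facts derives: meets criterion A, is over 18, is on a waitlist, satisfies condition K, is enrolled full-time, has a qualifying event, is exempt, is a first-time applicant.
Rules concluding "it receives a waiver": R3 needs "it meets criterion F"; R8 needs "it has marker T"; R10 needs "it is denied"; R12 needs "it meets criterion H"; R18 needs "it is a veteran" — none of these are established.

No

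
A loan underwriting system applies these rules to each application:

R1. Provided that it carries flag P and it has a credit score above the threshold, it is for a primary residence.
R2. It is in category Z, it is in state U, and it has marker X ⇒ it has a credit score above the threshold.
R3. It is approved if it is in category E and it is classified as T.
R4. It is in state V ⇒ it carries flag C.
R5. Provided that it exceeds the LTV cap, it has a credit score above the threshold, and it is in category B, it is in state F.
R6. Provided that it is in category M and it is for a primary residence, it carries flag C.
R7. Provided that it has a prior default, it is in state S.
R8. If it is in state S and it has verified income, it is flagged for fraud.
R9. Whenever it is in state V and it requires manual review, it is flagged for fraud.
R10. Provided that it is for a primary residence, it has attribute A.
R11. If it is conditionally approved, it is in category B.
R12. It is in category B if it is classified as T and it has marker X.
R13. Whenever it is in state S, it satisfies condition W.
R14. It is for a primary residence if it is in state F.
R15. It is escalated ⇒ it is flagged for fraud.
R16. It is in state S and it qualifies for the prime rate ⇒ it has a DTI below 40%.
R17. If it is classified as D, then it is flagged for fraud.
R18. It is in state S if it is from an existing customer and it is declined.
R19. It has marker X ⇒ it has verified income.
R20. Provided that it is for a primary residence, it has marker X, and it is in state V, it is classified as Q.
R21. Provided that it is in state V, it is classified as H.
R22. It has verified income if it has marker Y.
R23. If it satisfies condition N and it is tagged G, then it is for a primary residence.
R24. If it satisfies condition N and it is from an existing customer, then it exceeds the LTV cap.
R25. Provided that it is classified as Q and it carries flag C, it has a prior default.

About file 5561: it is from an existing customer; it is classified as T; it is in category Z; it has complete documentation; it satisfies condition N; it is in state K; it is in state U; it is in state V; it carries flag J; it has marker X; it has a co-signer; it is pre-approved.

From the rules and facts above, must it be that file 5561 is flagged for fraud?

Yes

By R2 (it is in category Z, it is in state U, it has marker X): it has a credit score above the threshold.
By R4 (it is in state V): it carries flag C.
By R12 (it is classified as T, it has marker X): it is in category B.
By R19 (it has marker X): it has verified income.
By R24 (it satisfies condition N, it is from an existing customer): it exceeds the LTV cap.
By R5 (it exceeds the LTV cap, it has a credit score above the threshold, it is in category B): it is in state F.
By R14 (it is in state F): it is for a primary residence.
By R20 (it is for a primary residence, it has marker X, it is in state V): it is classified as Q.
By R25 (it is classified as Q, it carries flag C): it has a prior default.
By R7 (it has a prior default): it is in state S.
By R8 (it is in state S, it has verified income): it is flagged for fraud.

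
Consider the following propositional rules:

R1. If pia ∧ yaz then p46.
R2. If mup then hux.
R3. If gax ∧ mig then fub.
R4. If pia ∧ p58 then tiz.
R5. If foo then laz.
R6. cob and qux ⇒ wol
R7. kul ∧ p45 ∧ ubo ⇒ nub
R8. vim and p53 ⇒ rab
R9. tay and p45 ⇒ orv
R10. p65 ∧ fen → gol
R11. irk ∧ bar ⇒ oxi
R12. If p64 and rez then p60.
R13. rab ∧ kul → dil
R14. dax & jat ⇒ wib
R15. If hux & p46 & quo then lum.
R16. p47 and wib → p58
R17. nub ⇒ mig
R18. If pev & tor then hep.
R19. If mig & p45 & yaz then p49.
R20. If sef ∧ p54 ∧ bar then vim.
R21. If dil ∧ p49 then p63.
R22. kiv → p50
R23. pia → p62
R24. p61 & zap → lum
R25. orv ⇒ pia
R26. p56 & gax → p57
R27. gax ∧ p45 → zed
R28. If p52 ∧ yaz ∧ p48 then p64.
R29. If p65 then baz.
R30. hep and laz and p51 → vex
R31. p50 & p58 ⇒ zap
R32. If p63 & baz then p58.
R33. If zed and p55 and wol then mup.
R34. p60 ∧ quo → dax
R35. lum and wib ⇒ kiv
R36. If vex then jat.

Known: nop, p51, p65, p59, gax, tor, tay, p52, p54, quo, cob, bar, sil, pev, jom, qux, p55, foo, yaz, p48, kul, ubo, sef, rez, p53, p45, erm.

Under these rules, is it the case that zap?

Yes

laz  (by R5: foo)
wol  (by R6: cob, qux)
nub  (by R7: kul, p45, ubo)
orv  (by R9: tay, p45)
mig  (by R17: nub)
hep  (by R18: pev, tor)
p49  (by R19: mig, p45, yaz)
vim  (by R20: sef, p54, bar)
pia  (by R25: orv)
zed  (by R27: gax, p45)
p64  (by R28: p52, yaz, p48)
baz  (by R29: p65)
vex  (by R30: hep, laz, p51)
mup  (by R33: zed, p55, wol)
jat  (by R36: vex)
p46  (by R1: pia, yaz)
hux  (by R2: mup)
rab  (by R8: vim, p53)
p60  (by R12: p64, rez)
dil  (by R13: rab, kul)
lum  (by R15: hux, p46, quo)
p63  (by R21: dil, p49)
p58  (by R32: p63, baz)
dax  (by R34: p60, quo)
wib  (by R14: dax, jat)
kiv  (by R35: lum, wib)
p50  (by R22: kiv)
zap  (by R31: p50, p58)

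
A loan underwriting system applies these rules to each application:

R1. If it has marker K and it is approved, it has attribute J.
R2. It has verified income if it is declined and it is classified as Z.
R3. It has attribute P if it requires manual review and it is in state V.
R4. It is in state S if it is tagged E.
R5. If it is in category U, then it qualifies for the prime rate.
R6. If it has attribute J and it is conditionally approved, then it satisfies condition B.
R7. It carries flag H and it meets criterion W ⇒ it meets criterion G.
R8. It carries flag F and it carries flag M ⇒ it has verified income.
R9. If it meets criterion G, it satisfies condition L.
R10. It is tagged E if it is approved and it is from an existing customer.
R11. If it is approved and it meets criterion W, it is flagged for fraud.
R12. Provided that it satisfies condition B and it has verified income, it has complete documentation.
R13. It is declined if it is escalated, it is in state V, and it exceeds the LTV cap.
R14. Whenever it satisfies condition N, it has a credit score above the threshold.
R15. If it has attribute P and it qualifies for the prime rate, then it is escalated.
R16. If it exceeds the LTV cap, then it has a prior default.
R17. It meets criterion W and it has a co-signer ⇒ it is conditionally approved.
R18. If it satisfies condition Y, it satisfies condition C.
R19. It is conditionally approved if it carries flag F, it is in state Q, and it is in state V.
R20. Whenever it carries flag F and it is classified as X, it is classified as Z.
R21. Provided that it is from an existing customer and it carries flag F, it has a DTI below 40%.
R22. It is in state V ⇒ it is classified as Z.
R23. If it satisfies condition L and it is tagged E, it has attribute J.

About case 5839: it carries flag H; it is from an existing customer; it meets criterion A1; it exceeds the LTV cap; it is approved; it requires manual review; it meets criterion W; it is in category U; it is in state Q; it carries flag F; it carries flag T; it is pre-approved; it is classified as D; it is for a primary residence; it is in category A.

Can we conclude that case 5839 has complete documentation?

No

Forward chaining from the given facts derives: qualifies for the prime rate, meets criterion G, satisfies condition L, is tagged E, is flagged for fraud, has a prior default, has a DTI below 40%, has attribute J, is in state S.
The only rule concluding "it has complete documentation" is R12, which needs "it satisfies condition B"; that is never established.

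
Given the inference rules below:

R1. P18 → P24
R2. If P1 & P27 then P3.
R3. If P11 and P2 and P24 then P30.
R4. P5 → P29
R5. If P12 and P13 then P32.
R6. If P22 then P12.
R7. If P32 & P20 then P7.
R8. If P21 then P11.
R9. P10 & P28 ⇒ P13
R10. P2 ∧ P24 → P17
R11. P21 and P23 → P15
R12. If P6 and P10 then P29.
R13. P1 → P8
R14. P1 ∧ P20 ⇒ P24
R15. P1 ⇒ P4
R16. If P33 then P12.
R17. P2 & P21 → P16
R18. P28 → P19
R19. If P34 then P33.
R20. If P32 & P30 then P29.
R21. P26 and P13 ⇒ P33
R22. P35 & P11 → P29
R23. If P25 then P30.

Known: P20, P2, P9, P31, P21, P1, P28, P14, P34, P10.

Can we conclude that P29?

Yes

P11  (by R8: P21)
P13  (by R9: P10, P28)
P24  (by R14: P1, P20)
P33  (by R19: P34)
P30  (by R3: P11, P2, P24)
P12  (by R16: P33)
P32  (by R5: P12, P13)
P29  (by R20: P32, P30)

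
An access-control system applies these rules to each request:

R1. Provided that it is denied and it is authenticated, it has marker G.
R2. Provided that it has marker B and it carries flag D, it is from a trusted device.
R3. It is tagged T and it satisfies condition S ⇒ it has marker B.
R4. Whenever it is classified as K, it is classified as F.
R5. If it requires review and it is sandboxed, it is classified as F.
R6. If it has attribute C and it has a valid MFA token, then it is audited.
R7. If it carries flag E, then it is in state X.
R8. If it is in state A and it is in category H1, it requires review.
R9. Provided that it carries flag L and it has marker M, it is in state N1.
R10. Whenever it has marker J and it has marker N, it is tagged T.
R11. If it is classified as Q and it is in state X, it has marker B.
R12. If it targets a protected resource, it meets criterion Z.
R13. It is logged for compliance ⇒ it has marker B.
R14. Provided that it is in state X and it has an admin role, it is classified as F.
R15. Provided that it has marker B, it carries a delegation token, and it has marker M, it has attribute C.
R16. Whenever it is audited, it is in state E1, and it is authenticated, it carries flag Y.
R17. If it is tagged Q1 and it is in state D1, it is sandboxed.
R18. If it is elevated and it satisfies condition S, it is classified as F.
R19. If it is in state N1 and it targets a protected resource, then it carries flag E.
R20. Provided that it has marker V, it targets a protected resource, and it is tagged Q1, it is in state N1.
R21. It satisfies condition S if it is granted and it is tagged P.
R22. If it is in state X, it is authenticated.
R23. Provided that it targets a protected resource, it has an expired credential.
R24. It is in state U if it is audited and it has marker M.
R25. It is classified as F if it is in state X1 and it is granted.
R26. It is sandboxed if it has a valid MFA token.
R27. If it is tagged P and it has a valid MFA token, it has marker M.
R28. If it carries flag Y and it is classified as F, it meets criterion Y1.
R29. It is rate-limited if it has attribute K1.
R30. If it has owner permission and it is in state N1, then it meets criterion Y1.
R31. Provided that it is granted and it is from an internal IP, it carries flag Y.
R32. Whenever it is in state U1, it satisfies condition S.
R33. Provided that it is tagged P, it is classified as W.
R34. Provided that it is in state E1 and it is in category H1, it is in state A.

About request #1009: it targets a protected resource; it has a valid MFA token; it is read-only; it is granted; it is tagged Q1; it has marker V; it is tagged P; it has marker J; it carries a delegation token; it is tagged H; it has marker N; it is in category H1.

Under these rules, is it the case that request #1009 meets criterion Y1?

No

Forward chaining from the given facts derives: is tagged T, meets criterion Z, is in state N1, satisfies condition S, has an expired credential, is sandboxed, has marker M, is classified as W, has marker B, has attribute C, carries flag E, is audited, is in state X, is authenticated, is in state U.
Rules concluding "it meets criterion Y1": R28 needs "it carries flag Y"; R30 needs "it has owner permission" — none of these are established.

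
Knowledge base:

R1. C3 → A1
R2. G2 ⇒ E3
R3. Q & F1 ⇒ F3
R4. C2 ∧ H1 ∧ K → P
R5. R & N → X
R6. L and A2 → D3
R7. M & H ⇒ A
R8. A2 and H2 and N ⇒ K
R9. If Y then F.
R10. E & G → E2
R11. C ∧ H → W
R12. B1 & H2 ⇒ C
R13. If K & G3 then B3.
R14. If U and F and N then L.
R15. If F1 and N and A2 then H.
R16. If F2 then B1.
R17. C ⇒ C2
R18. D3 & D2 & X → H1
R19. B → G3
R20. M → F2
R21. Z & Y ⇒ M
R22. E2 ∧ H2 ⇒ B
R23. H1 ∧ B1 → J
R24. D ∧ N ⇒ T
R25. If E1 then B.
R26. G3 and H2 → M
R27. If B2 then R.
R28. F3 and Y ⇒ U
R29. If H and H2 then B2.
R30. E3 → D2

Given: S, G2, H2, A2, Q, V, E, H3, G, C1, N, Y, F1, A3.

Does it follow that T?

No

Forward chaining from the given facts derives: E3, F3, K, F, E2, H, B, U, B2, D2, L, G3, M, R, X, D3, A, B3, H1, F2, B1, J, C, C2, P, W.
The only rule concluding T is R24, which needs D; that is never established.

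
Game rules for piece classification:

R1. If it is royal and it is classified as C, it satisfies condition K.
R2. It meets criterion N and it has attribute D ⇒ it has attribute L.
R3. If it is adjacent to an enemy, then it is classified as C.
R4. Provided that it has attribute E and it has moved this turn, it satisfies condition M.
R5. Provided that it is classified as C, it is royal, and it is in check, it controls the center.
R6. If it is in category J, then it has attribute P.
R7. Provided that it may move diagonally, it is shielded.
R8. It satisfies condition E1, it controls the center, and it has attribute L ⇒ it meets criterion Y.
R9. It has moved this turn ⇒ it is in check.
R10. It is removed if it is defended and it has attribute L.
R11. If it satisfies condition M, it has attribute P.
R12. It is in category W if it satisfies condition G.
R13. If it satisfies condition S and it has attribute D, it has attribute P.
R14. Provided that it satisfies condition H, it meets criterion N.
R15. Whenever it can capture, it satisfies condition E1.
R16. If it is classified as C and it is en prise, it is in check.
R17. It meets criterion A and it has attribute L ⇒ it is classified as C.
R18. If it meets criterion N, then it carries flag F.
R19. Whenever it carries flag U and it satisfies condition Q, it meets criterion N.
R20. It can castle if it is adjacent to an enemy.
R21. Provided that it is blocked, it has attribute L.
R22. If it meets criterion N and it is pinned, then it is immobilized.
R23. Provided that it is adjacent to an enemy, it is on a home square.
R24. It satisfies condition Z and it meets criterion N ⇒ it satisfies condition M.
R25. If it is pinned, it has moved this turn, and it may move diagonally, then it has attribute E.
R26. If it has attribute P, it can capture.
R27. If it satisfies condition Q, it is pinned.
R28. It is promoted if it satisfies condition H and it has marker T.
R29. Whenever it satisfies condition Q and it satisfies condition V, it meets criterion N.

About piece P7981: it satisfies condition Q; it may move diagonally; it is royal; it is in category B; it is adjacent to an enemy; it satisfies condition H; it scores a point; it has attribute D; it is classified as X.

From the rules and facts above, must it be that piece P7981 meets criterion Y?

No

Forward chaining from the given facts derives: is classified as C, is shielded, meets criterion N, carries flag F, can castle, is on a home square, is pinned, satisfies condition K, has attribute L, is immobilized.
The only rule concluding "it meets criterion Y" is R8, which needs "it satisfies condition E1"; that is never established.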